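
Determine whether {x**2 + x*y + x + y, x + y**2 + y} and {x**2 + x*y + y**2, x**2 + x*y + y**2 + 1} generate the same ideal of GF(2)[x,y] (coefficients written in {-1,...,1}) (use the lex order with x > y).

For a fixed monomial order, each ideal has a unique reduced Gröbner basis; comparing bases decides equality.
Buchberger on the first generating set:
f_1 = x**2 + x*y + x + y, LT = x**2.
f_2 = x + y**2 + y, LT = x.

S(f_1,f_2): lcm = x**2. S = x*y**2 + x + y.
  leading term x*y**2: subtract (y**2)·f_2 from x*y**2 + x + y → x + y**4 + y**3 + y
  leading term x: subtract (1)·f_2 from x + y**4 + y**3 + y → y**4 + y**3 + y**2
  leading term y**4: no divisor's leading term divides it; move y**4 to the remainder.
  leading term y**3: no divisor's leading term divides it; move y**3 to the remainder.
  leading term y**2: no divisor's leading term divides it; move y**2 to the remainder.
  remainder y**4 + y**3 + y**2 ≠ 0; add g_3 = y**4 + y**3 + y**2 to the basis.

The other S-polynomials (S(f_1,g_3), S(f_2,g_3)) all reduce to 0 modulo the current basis, so we have a Gröbner basis.
Inter-reduce: drop elements whose leading term is divisible by another's, tail-reduce, and make monic.
Reduced Gröbner basis: {x + y**2 + y, y**4 + y**3 + y**2}.

Buchberger on the second generating set:
h_1 = x**2 + x*y + y**2, LT = x**2.
h_2 = x**2 + x*y + y**2 + 1, LT = x**2.

S(h_1,h_2): lcm = x**2. S = 1.
  leading term 1: no divisor's leading term divides it; move 1 to the remainder.
  remainder 1 ≠ 0; add k_3 = 1 to the basis.

The other S-polynomials (S(h_1,k_3), S(h_2,k_3)) all reduce to 0 modulo the current basis, so we have a Gröbner basis.
Inter-reduce: drop elements whose leading term is divisible by another's, tail-reduce, and make monic.
Reduced Gröbner basis: {1}.

Since the reduced bases disagree, the two ideals are not the same.

No, the ideals differ.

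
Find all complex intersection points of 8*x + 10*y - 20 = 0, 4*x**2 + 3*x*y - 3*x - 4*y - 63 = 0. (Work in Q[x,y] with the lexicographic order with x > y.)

Compute a lex Gröbner basis by Buchberger's algorithm.
f_1 = 8*x + 10*y - 20, LT = x.
f_2 = 4*x**2 + 3*x*y - 3*x - 4*y - 63, LT = x**2.

S(f_1,f_2): lcm = x**2. S = 1/2*x*y - 7/4*x + y + 63/4.
  leading term x*y: subtract (1/16*y)·f_1 from 1/2*x*y - 7/4*x + y + 63/4 → -7/4*x - 5/8*y**2 + 9/4*y + 63/4
  leading term x: subtract (-7/32)·f_1 from -7/4*x - 5/8*y**2 + 9/4*y + 63/4 → -5/8*y**2 + 71/16*y + 91/8
  leading term y**2: no divisor's leading term divides it; move -5/8*y**2 to the remainder.
  leading term y: no divisor's leading term divides it; move 71/16*y to the remainder.
  leading term 1: no divisor's leading term divides it; move 91/8 to the remainder.
  remainder -5/8*y**2 + 71/16*y + 91/8 ≠ 0; add h_3 = -5/8*y**2 + 71/16*y + 91/8 to the basis.

The other S-polynomials (S(f_1,h_3), S(f_2,h_3)) all reduce to 0 modulo the current basis, so we have a Gröbner basis.
Inter-reduce: drop elements whose leading term is divisible by another's, tail-reduce, and make monic.
Reduced Gröbner basis: {x + 5/4*y - 5/2, y**2 - 71/10*y - 91/5}.

Since the basis is lex-ordered, y**2 - 71/10*y - 91/5 is univariate in y. Its roots are {-2, 91/10}. Back-substituting each root into the other basis elements fixes the other coordinates.
  y = -2: the earlier basis element becomes x - 5 = 0, giving x = 5 — point (5, -2).
  y = 91/10: the earlier basis element becomes x + 71/8 = 0, giving x = -71/8 — point (-71/8, 91/10).
Substituting each solution back into the original system confirms all equations vanish.

{(5, -2), (-71/8, 91/10)}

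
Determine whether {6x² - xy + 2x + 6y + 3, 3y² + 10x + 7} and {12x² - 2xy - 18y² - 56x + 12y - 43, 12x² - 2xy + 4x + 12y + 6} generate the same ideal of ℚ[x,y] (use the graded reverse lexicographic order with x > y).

For a fixed monomial order, each ideal has a unique reduced Gröbner basis; comparing bases decides equality.
Buchberger on the first generating set:
f_1 = 6x² - xy + 2x + 6y + 3, LT = x².
f_2 = 3y² + 10x + 7, LT = y².

S(f_1,f_2): leading monomials are coprime, so the S-polynomial reduces to 0 (Buchberger's first criterion).
Every S-polynomial of the final basis reduces to 0, so we have a Gröbner basis.
Inter-reduce: drop elements whose leading term is divisible by another's, tail-reduce, and make monic.
Reduced Gröbner basis: {x² - ⅙xy + ⅓x + y + ½, y² + 10/3x + 7/3}.

Buchberger on the second generating set:
h_1 = 12x² - 2xy - 18y² - 56x + 12y - 43, LT = x².
h_2 = 12x² - 2xy + 4x + 12y + 6, LT = x².

S(h_1,h_2): lcm = x². S = -3/2y² - 5x - 49/12.
  leading term y²: no divisor's leading term divides it; move -3/2y² to the remainder.
  leading term x: no divisor's leading term divides it; move -5x to the remainder.
  leading term 1: no divisor's leading term divides it; move -49/12 to the remainder.
  remainder -3/2y² - 5x - 49/12 ≠ 0; add k_3 = -3/2y² - 5x - 49/12 to the basis.

S(h_1,k_3): leading monomials are coprime, so the S-polynomial reduces to 0 (Buchberger's first criterion).
S(h_2,k_3): leading monomials are coprime, so the S-polynomial reduces to 0 (Buchberger's first criterion).
Every S-polynomial of the final basis reduces to 0, so we have a Gröbner basis.
Inter-reduce: drop elements whose leading term is divisible by another's, tail-reduce, and make monic.
Reduced Gröbner basis: {x² - ⅙xy + ⅓x + y + ½, y² + 10/3x + 49/18}.

The bases are distinct; the ideals are different.

No, the ideals differ.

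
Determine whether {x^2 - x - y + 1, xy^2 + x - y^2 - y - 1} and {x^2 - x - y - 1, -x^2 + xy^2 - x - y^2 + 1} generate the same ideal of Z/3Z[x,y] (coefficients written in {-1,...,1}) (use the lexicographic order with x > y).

No, the ideals differ.

Since reduced Gröbner bases are canonical representatives of ideals under a given ordering, it suffices to compute and compare them.
Buchberger on the first generating set:
f_1 = x^2 - x - y + 1, LT = x^2.
f_2 = xy^2 + x - y^2 - y - 1, LT = xy^2.

S(f_1,f_2): lcm = x^2y^2. S = -x^2 + xy + x - y^3 + y^2.
  leading term x^2: subtract (-1)·f_1 from -x^2 + xy + x - y^3 + y^2 → xy - y^3 + y^2 - y + 1
  leading term xy: no divisor's leading term divides it; move xy to the remainder.
  leading term y^3: no divisor's leading term divides it; move -y^3 to the remainder.
  leading term y^2: no divisor's leading term divides it; move y^2 to the remainder.
  leading term y: no divisor's leading term divides it; move -y to the remainder.
  leading term 1: no divisor's leading term divides it; move 1 to the remainder.
  remainder xy - y^3 + y^2 - y + 1 ≠ 0; add g_3 = xy - y^3 + y^2 - y + 1 to the basis.

S(f_2,g_3): lcm = xy^2. S = x + y^4 - y^3 + y - 1.
  leading term x: no divisor's leading term divides it; move x to the remainder.
  leading term y^4: no divisor's leading term divides it; move y^4 to the remainder.
  leading term y^3: no divisor's leading term divides it; move -y^3 to the remainder.
  leading term y: no divisor's leading term divides it; move y to the remainder.
  leading term 1: no divisor's leading term divides it; move -1 to the remainder.
  remainder x + y^4 - y^3 + y - 1 ≠ 0; add g_4 = x + y^4 - y^3 + y - 1 to the basis.

S(f_2,g_4): lcm = xy^2. S = x - y^6 + y^5 - y^3 - y - 1.
  leading term x: subtract (1)·g_4 from x - y^6 + y^5 - y^3 - y - 1 → -y^6 + y^5 - y^4 + y
  leading term y^6: no divisor's leading term divides it; move -y^6 to the remainder.
  leading term y^5: no divisor's leading term divides it; move y^5 to the remainder.
  leading term y^4: no divisor's leading term divides it; move -y^4 to the remainder.
  leading term y: no divisor's leading term divides it; move y to the remainder.
  remainder -y^6 + y^5 - y^4 + y ≠ 0; add g_5 = -y^6 + y^5 - y^4 + y to the basis.

S(g_3,g_4): lcm = xy. S = -y^5 + y^4 - y^3 + 1.
  leading term y^5: no divisor's leading term divides it; move -y^5 to the remainder.
  leading term y^4: no divisor's leading term divides it; move y^4 to the remainder.
  leading term y^3: no divisor's leading term divides it; move -y^3 to the remainder.
  leading term 1: no divisor's leading term divides it; move 1 to the remainder.
  remainder -y^5 + y^4 - y^3 + 1 ≠ 0; add g_6 = -y^5 + y^4 - y^3 + 1 to the basis.

The other S-polynomials (S(f_1,g_3), S(f_1,g_4), S(f_1,g_5), S(f_2,g_5), S(g_3,g_5), S(g_4,g_5), S(f_1,g_6), S(f_2,g_6), S(g_3,g_6), S(g_4,g_6), S(g_5,g_6)) all reduce to 0 modulo the current basis, so we have a Gröbner basis.
Inter-reduce: drop elements whose leading term is divisible by another's, tail-reduce, and make monic.
Reduced Gröbner basis: {x + y^4 - y^3 + y - 1, y^5 - y^4 + y^3 - 1}.

Buchberger on the second generating set:
h_1 = x^2 - x - y - 1, LT = x^2.
h_2 = -x^2 + xy^2 - x - y^2 + 1, LT = x^2.

S(h_1,h_2): lcm = x^2. S = xy^2 + x - y^2 - y.
  leading term xy^2: no divisor's leading term divides it; move xy^2 to the remainder.
  leading term x: no divisor's leading term divides it; move x to the remainder.
  leading term y^2: no divisor's leading term divides it; move -y^2 to the remainder.
  leading term y: no divisor's leading term divides it; move -y to the remainder.
  remainder xy^2 + x - y^2 - y ≠ 0; add k_3 = xy^2 + x - y^2 - y to the basis.

S(h_1,k_3): lcm = x^2y^2. S = -x^2 + xy - y^3 - y^2.
  leading term x^2: subtract (-1)·h_1 from -x^2 + xy - y^3 - y^2 → xy - x - y^3 - y^2 - y - 1
  leading term xy: no divisor's leading term divides it; move xy to the remainder.
  leading term x: no divisor's leading term divides it; move -x to the remainder.
  leading term y^3: no divisor's leading term divides it; move -y^3 to the remainder.
  leading term y^2: no divisor's leading term divides it; move -y^2 to the remainder.
  leading term y: no divisor's leading term divides it; move -y to the remainder.
  leading term 1: no divisor's leading term divides it; move -1 to the remainder.
  remainder xy - x - y^3 - y^2 - y - 1 ≠ 0; add k_4 = xy - x - y^3 - y^2 - y - 1 to the basis.

S(k_3,k_4): lcm = xy^2. S = xy + x + y^4 + y^3.
  leading term xy: subtract (1)·k_4 from xy + x + y^4 + y^3 → -x + y^4 - y^3 + y^2 + y + 1
  leading term x: no divisor's leading term divides it; move -x to the remainder.
  leading term y^4: no divisor's leading term divides it; move y^4 to the remainder.
  leading term y^3: no divisor's leading term divides it; move -y^3 to the remainder.
  leading term y^2: no divisor's leading term divides it; move y^2 to the remainder.
  leading term y: no divisor's leading term divides it; move y to the remainder.
  leading term 1: no divisor's leading term divides it; move 1 to the remainder.
  remainder -x + y^4 - y^3 + y^2 + y + 1 ≠ 0; add k_5 = -x + y^4 - y^3 + y^2 + y + 1 to the basis.

S(k_3,k_5): lcm = xy^2. S = x + y^6 - y^5 + y^4 + y^3 - y.
  leading term x: subtract (-1)·k_5 from x + y^6 - y^5 + y^4 + y^3 - y → y^6 - y^5 - y^4 + y^2 + 1
  leading term y^6: no divisor's leading term divides it; move y^6 to the remainder.
  leading term y^5: no divisor's leading term divides it; move -y^5 to the remainder.
  leading term y^4: no divisor's leading term divides it; move -y^4 to the remainder.
  leading term y^2: no divisor's leading term divides it; move y^2 to the remainder.
  leading term 1: no divisor's leading term divides it; move 1 to the remainder.
  remainder y^6 - y^5 - y^4 + y^2 + 1 ≠ 0; add k_6 = y^6 - y^5 - y^4 + y^2 + 1 to the basis.

S(k_4,k_5): lcm = xy. S = -x + y^5 - y^4 - 1.
  leading term x: subtract (1)·k_5 from -x + y^5 - y^4 - 1 → y^5 + y^4 + y^3 - y^2 - y + 1
  leading term y^5: no divisor's leading term divides it; move y^5 to the remainder.
  leading term y^4: no divisor's leading term divides it; move y^4 to the remainder.
  leading term y^3: no divisor's leading term divides it; move y^3 to the remainder.
  leading term y^2: no divisor's leading term divides it; move -y^2 to the remainder.
  leading term y: no divisor's leading term divides it; move -y to the remainder.
  leading term 1: no divisor's leading term divides it; move 1 to the remainder.
  remainder y^5 + y^4 + y^3 - y^2 - y + 1 ≠ 0; add k_7 = y^5 + y^4 + y^3 - y^2 - y + 1 to the basis.

The other S-polynomials (S(h_2,k_3), S(h_1,k_4), S(h_2,k_4), S(h_1,k_5), S(h_2,k_5), S(h_1,k_6), S(h_2,k_6), S(k_3,k_6), S(k_4,k_6), S(k_5,k_6), S(h_1,k_7), S(h_2,k_7), S(k_3,k_7), S(k_4,k_7), S(k_5,k_7), S(k_6,k_7)) all reduce to 0 modulo the current basis, so we have a Gröbner basis.
Inter-reduce: drop elements whose leading term is divisible by another's, tail-reduce, and make monic.
Reduced Gröbner basis: {x - y^4 + y^3 - y^2 - y - 1, y^5 + y^4 + y^3 - y^2 - y + 1}.

These differ, so the ideals are not equal.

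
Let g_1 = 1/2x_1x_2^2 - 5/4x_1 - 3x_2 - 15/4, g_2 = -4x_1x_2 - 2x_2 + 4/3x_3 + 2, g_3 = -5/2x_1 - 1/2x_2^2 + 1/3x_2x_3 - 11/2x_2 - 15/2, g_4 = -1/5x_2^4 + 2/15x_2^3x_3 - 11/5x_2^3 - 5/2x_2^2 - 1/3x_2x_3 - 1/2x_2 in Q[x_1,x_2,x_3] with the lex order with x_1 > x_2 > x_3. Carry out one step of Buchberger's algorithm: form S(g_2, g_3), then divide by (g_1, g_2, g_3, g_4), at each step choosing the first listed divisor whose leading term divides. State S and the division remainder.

lcm(LM(g_2), LM(g_3)) = x_1x_2.
S = (lcm/LT(g_2))·g_2 − (lcm/LT(g_3))·g_3 = -1/5x_2^3 + 2/15x_2^2x_3 - 11/5x_2^2 - 5/2x_2 - 1/3x_3 - 1/2.
Reduce S modulo (g_1, g_2, g_3, g_4) in that order:
  leading term x_2^3: no divisor's leading term divides it; move -1/5x_2^3 to the remainder.
  leading term x_2^2x_3: no divisor's leading term divides it; move 2/15x_2^2x_3 to the remainder.
  leading term x_2^2: no divisor's leading term divides it; move -11/5x_2^2 to the remainder.
  leading term x_2: no divisor's leading term divides it; move -5/2x_2 to the remainder.
  leading term x_3: no divisor's leading term divides it; move -1/3x_3 to the remainder.
  leading term 1: no divisor's leading term divides it; move -1/2 to the remainder.
The remainder -1/5x_2^3 + 2/15x_2^2x_3 - 11/5x_2^2 - 5/2x_2 - 1/3x_3 - 1/2 is nonzero, so it would be added as the next basis element.

S(g_2, g_3) = -1/5x_2^3 + 2/15x_2^2x_3 - 11/5x_2^2 - 5/2x_2 - 1/3x_3 - 1/2; remainder on division = -1/5x_2^3 + 2/15x_2^2x_3 - 11/5x_2^2 - 5/2x_2 - 1/3x_3 - 1/2.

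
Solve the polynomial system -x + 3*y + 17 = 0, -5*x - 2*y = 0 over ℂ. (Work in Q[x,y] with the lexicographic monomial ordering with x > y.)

{(2, -5)}

Compute a lex Gröbner basis by Buchberger's algorithm.
f_1 = -x + 3*y + 17, LT = x.
f_2 = -5*x - 2*y, LT = x.

S(f_1,f_2): lcm = x. S = -17/5*y - 17.
  reduce S modulo (f_1, f_2):
  remainder -17/5*y - 17 ≠ 0; add h_3 = -17/5*y - 17 to the basis.

The other S-polynomials (S(f_1,h_3), S(f_2,h_3)) all reduce to 0 modulo the current basis, so we have a Gröbner basis.
Inter-reduce: drop elements whose leading term is divisible by another's, tail-reduce, and make monic.
Reduced Gröbner basis: {x - 2, y + 5}.

A lex Gröbner basis eliminates variables successively. Here y + 5 depends only on y, with roots {-5}; lifting each root through the earlier basis elements recovers the full solutions.
  y = -5: the earlier basis element becomes x - 2 = 0, giving x = 2 — point (2, -5).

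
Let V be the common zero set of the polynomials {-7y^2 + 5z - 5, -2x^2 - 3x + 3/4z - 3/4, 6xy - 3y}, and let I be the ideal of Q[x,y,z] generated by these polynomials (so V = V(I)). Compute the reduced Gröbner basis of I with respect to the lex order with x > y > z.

G = {x^2 + 3/2x - 3/8z + 3/8, xy - 1/2y, xz - x - 1/2z + 1/2, y^2 - 5/7z + 5/7, yz - 11/3y, z^2 - 14/3z + 11/3}

f_1 = -7y^2 + 5z - 5, LT = y^2.
f_2 = -2x^2 - 3x + 3/4z - 3/4, LT = x^2.
f_3 = 6xy - 3y, LT = xy.

S(f_1,f_3): lcm = xy^2. S = -5/7xz + 5/7x + 1/2y^2.
  leading term xz: no divisor's leading term divides it; move -5/7xz to the remainder.
  leading term x: no divisor's leading term divides it; move 5/7x to the remainder.
  leading term y^2: subtract (-1/14)·f_1 from 1/2y^2 → 5/14z - 5/14
  leading term z: no divisor's leading term divides it; move 5/14z to the remainder.
  leading term 1: no divisor's leading term divides it; move -5/14 to the remainder.
  remainder -5/7xz + 5/7x + 5/14z - 5/14 ≠ 0; add g_4 = -5/7xz + 5/7x + 5/14z - 5/14 to the basis.

S(f_2,f_3): lcm = x^2y. S = 2xy - 3/8yz + 3/8y.
  leading term xy: subtract (1/3)·f_3 from 2xy - 3/8yz + 3/8y → -3/8yz + 11/8y
  leading term yz: no divisor's leading term divides it; move -3/8yz to the remainder.
  leading term y: no divisor's leading term divides it; move 11/8y to the remainder.
  remainder -3/8yz + 11/8y ≠ 0; add g_5 = -3/8yz + 11/8y to the basis.

S(f_2,g_4): lcm = x^2z. S = x^2 + 2xz - 1/2x - 3/8z^2 + 3/8z.
  leading term x^2: subtract (-1/2)·f_2 from x^2 + 2xz - 1/2x - 3/8z^2 + 3/8z → 2xz - 2x - 3/8z^2 + 3/4z - 3/8
  leading term xz: subtract (-14/5)·g_4 from 2xz - 2x - 3/8z^2 + 3/4z - 3/8 → -3/8z^2 + 7/4z - 11/8
  leading term z^2: no divisor's leading term divides it; move -3/8z^2 to the remainder.
  leading term z: no divisor's leading term divides it; move 7/4z to the remainder.
  leading term 1: no divisor's leading term divides it; move -11/8 to the remainder.
  remainder -3/8z^2 + 7/4z - 11/8 ≠ 0; add g_6 = -3/8z^2 + 7/4z - 11/8 to the basis.

The other S-polynomials (S(f_1,f_2), S(f_1,g_4), S(f_3,g_4), S(f_1,g_5), S(f_2,g_5), S(f_3,g_5), S(g_4,g_5), S(f_1,g_6), S(f_2,g_6), S(f_3,g_6), S(g_4,g_6), S(g_5,g_6)) all reduce to 0 modulo the current basis, so we have a Gröbner basis.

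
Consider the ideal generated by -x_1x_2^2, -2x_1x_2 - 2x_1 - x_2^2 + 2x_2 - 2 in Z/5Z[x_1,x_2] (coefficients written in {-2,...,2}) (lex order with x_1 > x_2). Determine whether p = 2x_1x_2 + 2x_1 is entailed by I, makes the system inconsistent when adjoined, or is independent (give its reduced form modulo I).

First compute the reduced Gröbner basis of I by Buchberger's algorithm.
f_1 = -x_1x_2^2, LT = x_1x_2^2.
f_2 = -2x_1x_2 - 2x_1 - x_2^2 + 2x_2 - 2, LT = x_1x_2.

S(f_1,f_2): lcm = x_1x_2^2. S = -x_1x_2 + 2x_2^3 + x_2^2 - x_2.
  leading term x_1x_2: subtract (-2)·f_2 from -x_1x_2 + 2x_2^3 + x_2^2 - x_2 → x_1 + 2x_2^3 - x_2^2 - 2x_2 + 1
  leading term x_1: no divisor's leading term divides it; move x_1 to the remainder.
  leading term x_2^3: no divisor's leading term divides it; move 2x_2^3 to the remainder.
  leading term x_2^2: no divisor's leading term divides it; move -x_2^2 to the remainder.
  leading term x_2: no divisor's leading term divides it; move -2x_2 to the remainder.
  leading term 1: no divisor's leading term divides it; move 1 to the remainder.
  remainder x_1 + 2x_2^3 - x_2^2 - 2x_2 + 1 ≠ 0; add h_3 = x_1 + 2x_2^3 - x_2^2 - 2x_2 + 1 to the basis.

S(f_1,h_3): lcm = x_1x_2^2. S = -2x_2^5 + x_2^4 + 2x_2^3 - x_2^2.
  leading term x_2^5: no divisor's leading term divides it; move -2x_2^5 to the remainder.
  leading term x_2^4: no divisor's leading term divides it; move x_2^4 to the remainder.
  leading term x_2^3: no divisor's leading term divides it; move 2x_2^3 to the remainder.
  leading term x_2^2: no divisor's leading term divides it; move -x_2^2 to the remainder.
  remainder -2x_2^5 + x_2^4 + 2x_2^3 - x_2^2 ≠ 0; add h_4 = -2x_2^5 + x_2^4 + 2x_2^3 - x_2^2 to the basis.

S(f_2,h_3): lcm = x_1x_2. S = x_1 - 2x_2^4 + x_2^3 - 2x_2 + 1.
  leading term x_1: subtract (1)·h_3 from x_1 - 2x_2^4 + x_2^3 - 2x_2 + 1 → -2x_2^4 - x_2^3 + x_2^2
  leading term x_2^4: no divisor's leading term divides it; move -2x_2^4 to the remainder.
  leading term x_2^3: no divisor's leading term divides it; move -x_2^3 to the remainder.
  leading term x_2^2: no divisor's leading term divides it; move x_2^2 to the remainder.
  remainder -2x_2^4 - x_2^3 + x_2^2 ≠ 0; add h_5 = -2x_2^4 - x_2^3 + x_2^2 to the basis.

The other S-polynomials (S(f_1,h_4), S(f_2,h_4), S(h_3,h_4), S(f_1,h_5), S(f_2,h_5), S(h_3,h_5), S(h_4,h_5)) all reduce to 0 modulo the current basis, so we have a Gröbner basis.
Inter-reduce: drop elements whose leading term is divisible by another's, tail-reduce, and make monic.
Reduced Gröbner basis: {x_1 + 2x_2^3 - x_2^2 - 2x_2 + 1, x_2^4 - 2x_2^3 + 2x_2^2}.
Label its elements g_1 = x_1 + 2x_2^3 - x_2^2 - 2x_2 + 1, g_2 = x_2^4 - 2x_2^3 + 2x_2^2.

Reduce p = 2x_1x_2 + 2x_1 modulo G:
  leading term x_1x_2: subtract (2x_2)·g_1 from 2x_1x_2 + 2x_1 → 2x_1 + x_2^4 + 2x_2^3 - x_2^2 - 2x_2
  leading term x_1: subtract (2)·g_1 from 2x_1 + x_2^4 + 2x_2^3 - x_2^2 - 2x_2 → x_2^4 - 2x_2^3 + x_2^2 + 2x_2 - 2
  leading term x_2^4: subtract (1)·g_2 from x_2^4 - 2x_2^3 + x_2^2 + 2x_2 - 2 → -x_2^2 + 2x_2 - 2
  leading term x_2^2: no divisor's leading term divides it; move -x_2^2 to the remainder.
  leading term x_2: no divisor's leading term divides it; move 2x_2 to the remainder.
  leading term 1: no divisor's leading term divides it; move -2 to the remainder.
  normal form = -x_2^2 + 2x_2 - 2.
The normal form is nonzero, so p ∉ I. Since p minus its normal form lies in I, I + (p) = I + (r) where r = -x_2^2 + 2x_2 - 2; decide whether this ideal is the whole ring.
Run Buchberger on G together with r (pairs among the g_i already reduce to 0 since G is a Gröbner basis):
g_1 = x_1 + 2x_2^3 - x_2^2 - 2x_2 + 1, LT = x_1.
g_2 = x_2^4 - 2x_2^3 + 2x_2^2, LT = x_2^4.
r = -x_2^2 + 2x_2 - 2, LT = x_2^2.

The S-polynomials (S(g_1,g_2), S(g_1,r), S(g_2,r)) all reduce to 0 modulo the current basis, so we have a Gröbner basis.
Inter-reduce: drop elements whose leading term is divisible by another's, tail-reduce, and make monic.
Reduced Gröbner basis: {x_1, x_2^2 - 2x_2 + 2}.
The reduced Gröbner basis of I + (p) is {x_1, x_2^2 - 2x_2 + 2} ≠ {1}, a proper ideal, so the enlarged system stays consistent: p is independent of I, with normal form -x_2^2 + 2x_2 - 2.

2x_1x_2 + 2x_1 is independent of I; its normal form modulo I is -x_2^2 + 2x_2 - 2.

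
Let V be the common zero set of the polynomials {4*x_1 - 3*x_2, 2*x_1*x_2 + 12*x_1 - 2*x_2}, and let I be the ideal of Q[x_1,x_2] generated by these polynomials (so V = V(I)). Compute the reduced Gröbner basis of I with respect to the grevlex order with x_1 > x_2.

Buchberger's algorithm terminates because the ascending chain of leading-term ideals stabilizes.

f_1 = 4*x_1 - 3*x_2, LT = x_1.
f_2 = 2*x_1*x_2 + 12*x_1 - 2*x_2, LT = x_1*x_2.

S(f_1,f_2): lcm = x_1*x_2. S = -3/4*x_2**2 - 6*x_1 + x_2.
  leading term x_2**2: no divisor's leading term divides it; move -3/4*x_2**2 to the remainder.
  leading term x_1: subtract (-3/2)·f_1 from -6*x_1 + x_2 → -7/2*x_2
  leading term x_2: no divisor's leading term divides it; move -7/2*x_2 to the remainder.
  remainder -3/4*x_2**2 - 7/2*x_2 ≠ 0; add g_3 = -3/4*x_2**2 - 7/2*x_2 to the basis.

S(f_1,g_3): leading monomials are coprime, so the S-polynomial reduces to 0 (Buchberger's first criterion).
S(f_2,g_3): lcm = x_1*x_2**2. S = 4/3*x_1*x_2 - x_2**2.
  leading term x_1*x_2: subtract (1/3*x_2)·f_1 from 4/3*x_1*x_2 - x_2**2 → 0
  remainder 0.

Every S-polynomial of the final basis reduces to 0, so we have a Gröbner basis.
Inter-reduce: drop elements whose leading term is divisible by another's, tail-reduce, and make monic.

G = {x_2**2 + 14/3*x_2, x_1 - 3/4*x_2}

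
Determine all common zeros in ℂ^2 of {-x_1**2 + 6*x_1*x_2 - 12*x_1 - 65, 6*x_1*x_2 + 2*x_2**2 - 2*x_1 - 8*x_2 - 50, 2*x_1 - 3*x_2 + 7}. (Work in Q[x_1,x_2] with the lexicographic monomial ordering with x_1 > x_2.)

Compute a lex Gröbner basis by Buchberger's algorithm.
f_1 = -x_1**2 + 6*x_1*x_2 - 12*x_1 - 65, LT = x_1**2.
f_2 = 6*x_1*x_2 - 2*x_1 + 2*x_2**2 - 8*x_2 - 50, LT = x_1*x_2.
f_3 = 2*x_1 - 3*x_2 + 7, LT = x_1.

S(f_1,f_2): lcm = x_1**2*x_2. S = 1/3*x_1**2 - 19/3*x_1*x_2**2 + 40/3*x_1*x_2 + 25/3*x_1 + 65*x_2.
  reduce S modulo (f_1, f_2, f_3):
  remainder 19/9*x_2**3 - 347/27*x_2**2 + 1160/27*x_2 + 1564/27 ≠ 0; add h_4 = 19/9*x_2**3 - 347/27*x_2**2 + 1160/27*x_2 + 1564/27 to the basis.

S(f_1,f_3): lcm = x_1**2. S = -9/2*x_1*x_2 + 17/2*x_1 + 65.
  reduce S modulo (f_1, f_2, f_3, h_4):
  remainder 3/2*x_2**2 + 9/2*x_2 + 3 ≠ 0; add h_5 = 3/2*x_2**2 + 9/2*x_2 + 3 to the basis.

S(f_2,f_3): lcm = x_1*x_2. S = -1/3*x_1 + 11/6*x_2**2 - 29/6*x_2 - 25/3.
  reduce S modulo (f_1, f_2, f_3, h_4, h_5):
  remainder -65/6*x_2 - 65/6 ≠ 0; add h_6 = -65/6*x_2 - 65/6 to the basis.

The other S-polynomials (S(f_1,h_4), S(f_2,h_4), S(f_3,h_4), S(f_1,h_5), S(f_2,h_5), S(f_3,h_5), S(h_4,h_5), S(f_1,h_6), S(f_2,h_6), S(f_3,h_6), S(h_4,h_6), S(h_5,h_6)) all reduce to 0 modulo the current basis, so we have a Gröbner basis.
Inter-reduce: drop elements whose leading term is divisible by another's, tail-reduce, and make monic.
Reduced Gröbner basis: {x_1 + 5, x_2 + 1}.

A lex Gröbner basis eliminates variables successively. Here x_2 + 1 depends only on x_2, with roots {-1}; lifting each root through the earlier basis elements recovers the full solutions.
  x_2 = -1: the earlier basis element becomes x_1 + 5 = 0, giving x_1 = -5 — point (-5, -1).

{(-5, -1)}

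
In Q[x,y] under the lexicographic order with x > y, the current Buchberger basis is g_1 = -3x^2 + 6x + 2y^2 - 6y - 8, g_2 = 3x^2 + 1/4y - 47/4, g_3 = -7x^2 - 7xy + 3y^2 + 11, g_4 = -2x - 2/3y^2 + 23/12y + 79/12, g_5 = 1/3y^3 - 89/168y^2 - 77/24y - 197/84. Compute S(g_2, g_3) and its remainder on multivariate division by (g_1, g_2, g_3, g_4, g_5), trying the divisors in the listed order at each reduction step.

lcm(LM(g_2), LM(g_3)) = x^2.
S = (lcm/LT(g_2))·g_2 − (lcm/LT(g_3))·g_3 = -xy + 3/7y^2 + 1/12y - 197/84.
Reduce S modulo (g_1, g_2, g_3, g_4, g_5) in that order:
  leading term xy: subtract (1/2y)·g_4 from -xy + 3/7y^2 + 1/12y - 197/84 → 1/3y^3 - 89/168y^2 - 77/24y - 197/84
  leading term y^3: subtract (1)·g_5 from 1/3y^3 - 89/168y^2 - 77/24y - 197/84 → 0
The remainder is 0, so this S-polynomial contributes no new basis element.

S(g_2, g_3) = -xy + 3/7y^2 + 1/12y - 197/84; remainder on division = 0.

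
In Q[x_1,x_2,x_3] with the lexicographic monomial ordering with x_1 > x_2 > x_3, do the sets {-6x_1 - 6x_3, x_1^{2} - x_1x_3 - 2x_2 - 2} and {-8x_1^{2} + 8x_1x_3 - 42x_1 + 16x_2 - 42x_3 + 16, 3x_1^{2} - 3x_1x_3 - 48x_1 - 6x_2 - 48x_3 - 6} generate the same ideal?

Two ideals are equal iff their reduced Gröbner bases coincide (the reduced basis is unique for a fixed ordering).
Buchberger on the first generating set:
f_1 = -6x_1 - 6x_3, LT = x_1.
f_2 = x_1^{2} - x_1x_3 - 2x_2 - 2, LT = x_1^{2}.

S(f_1,f_2): lcm = x_1^{2}. S = 2x_1x_3 + 2x_2 + 2.
  leading term x_1x_3: subtract (-\tfrac{1}{3}x_3)·f_1 from 2x_1x_3 + 2x_2 + 2 → 2x_2 - 2x_3^{2} + 2
  leading term x_2: no divisor's leading term divides it; move 2x_2 to the remainder.
  leading term x_3^{2}: no divisor's leading term divides it; move -2x_3^{2} to the remainder.
  leading term 1: no divisor's leading term divides it; move 2 to the remainder.
  remainder 2x_2 - 2x_3^{2} + 2 ≠ 0; add g_3 = 2x_2 - 2x_3^{2} + 2 to the basis.

S(f_1,g_3): leading monomials are coprime, so the S-polynomial reduces to 0 (Buchberger's first criterion).
S(f_2,g_3): leading monomials are coprime, so the S-polynomial reduces to 0 (Buchberger's first criterion).
Every S-polynomial of the final basis reduces to 0, so we have a Gröbner basis.
Inter-reduce: drop elements whose leading term is divisible by another's, tail-reduce, and make monic.
Reduced Gröbner basis: {x_1 + x_3, x_2 - x_3^{2} + 1}.

Buchberger on the second generating set:
h_1 = -8x_1^{2} + 8x_1x_3 - 42x_1 + 16x_2 - 42x_3 + 16, LT = x_1^{2}.
h_2 = 3x_1^{2} - 3x_1x_3 - 48x_1 - 6x_2 - 48x_3 - 6, LT = x_1^{2}.

S(h_1,h_2): lcm = x_1^{2}. S = \tfrac{85}{4}x_1 + \tfrac{85}{4}x_3.
  leading term x_1: no divisor's leading term divides it; move \tfrac{85}{4}x_1 to the remainder.
  leading term x_3: no divisor's leading term divides it; move \tfrac{85}{4}x_3 to the remainder.
  remainder \tfrac{85}{4}x_1 + \tfrac{85}{4}x_3 ≠ 0; add k_3 = \tfrac{85}{4}x_1 + \tfrac{85}{4}x_3 to the basis.

S(h_1,k_3): lcm = x_1^{2}. S = -2x_1x_3 + \tfrac{21}{4}x_1 - 2x_2 + \tfrac{21}{4}x_3 - 2.
  leading term x_1x_3: subtract (-\tfrac{8}{85}x_3)·k_3 from -2x_1x_3 + \tfrac{21}{4}x_1 - 2x_2 + \tfrac{21}{4}x_3 - 2 → \tfrac{21}{4}x_1 - 2x_2 + 2x_3^{2} + \tfrac{21}{4}x_3 - 2
  leading term x_1: subtract (\tfrac{21}{85})·k_3 from \tfrac{21}{4}x_1 - 2x_2 + 2x_3^{2} + \tfrac{21}{4}x_3 - 2 → -2x_2 + 2x_3^{2} - 2
  leading term x_2: no divisor's leading term divides it; move -2x_2 to the remainder.
  leading term x_3^{2}: no divisor's leading term divides it; move 2x_3^{2} to the remainder.
  leading term 1: no divisor's leading term divides it; move -2 to the remainder.
  remainder -2x_2 + 2x_3^{2} - 2 ≠ 0; add k_4 = -2x_2 + 2x_3^{2} - 2 to the basis.

S(h_2,k_3): lcm = x_1^{2}. S = -2x_1x_3 - 16x_1 - 2x_2 - 16x_3 - 2.
  leading term x_1x_3: subtract (-\tfrac{8}{85}x_3)·k_3 from -2x_1x_3 - 16x_1 - 2x_2 - 16x_3 - 2 → -16x_1 - 2x_2 + 2x_3^{2} - 16x_3 - 2
  leading term x_1: subtract (-\tfrac{64}{85})·k_3 from -16x_1 - 2x_2 + 2x_3^{2} - 16x_3 - 2 → -2x_2 + 2x_3^{2} - 2
  leading term x_2: subtract (1)·k_4 from -2x_2 + 2x_3^{2} - 2 → 0
  remainder 0.

S(h_1,k_4): leading monomials are coprime, so the S-polynomial reduces to 0 (Buchberger's first criterion).
S(h_2,k_4): leading monomials are coprime, so the S-polynomial reduces to 0 (Buchberger's first criterion).
S(k_3,k_4): leading monomials are coprime, so the S-polynomial reduces to 0 (Buchberger's first criterion).
Every S-polynomial of the final basis reduces to 0, so we have a Gröbner basis.
Inter-reduce: drop elements whose leading term is divisible by another's, tail-reduce, and make monic.
Reduced Gröbner basis: {x_1 + x_3, x_2 - x_3^{2} + 1}.

Same reduced basis, so the two generating sets span the same ideal.

Yes, the ideals are equal.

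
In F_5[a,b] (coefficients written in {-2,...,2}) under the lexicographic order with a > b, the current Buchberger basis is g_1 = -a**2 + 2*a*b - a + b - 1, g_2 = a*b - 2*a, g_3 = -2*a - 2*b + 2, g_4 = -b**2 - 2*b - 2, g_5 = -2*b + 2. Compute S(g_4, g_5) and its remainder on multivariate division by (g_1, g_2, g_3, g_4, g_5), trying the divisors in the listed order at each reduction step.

S(g_4, g_5) = -2*b + 2; remainder on division = 0.

lcm(LM(g_4), LM(g_5)) = b**2.
S = (lcm/LT(g_4))·g_4 − (lcm/LT(g_5))·g_5 = -2*b + 2.
Reduce S modulo (g_1, g_2, g_3, g_4, g_5) in that order:
  leading term b: subtract (1)·g_5 from -2*b + 2 → 0
The remainder is 0, so this S-polynomial contributes no new basis element.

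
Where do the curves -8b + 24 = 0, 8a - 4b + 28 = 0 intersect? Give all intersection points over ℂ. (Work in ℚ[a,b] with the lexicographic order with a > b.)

{(-2, 3)}

Compute a lex Gröbner basis by Buchberger's algorithm.
f_1 = -8b + 24, LT = b.
f_2 = 8a - 4b + 28, LT = a.

The S-polynomials (S(f_1,f_2)) all reduce to 0 modulo the current basis, so we have a Gröbner basis.
Inter-reduce: drop elements whose leading term is divisible by another's, tail-reduce, and make monic.
Reduced Gröbner basis: {a + 2, b - 3}.

Elimination: the polynomial b - 3 lies in the elimination ideal for b, so b ∈ {3}. For each such b, the remaining basis elements (now univariate) give the rest of the solution.
  b = 3: the earlier basis element becomes a + 2 = 0, giving a = -2 — point (-2, 3).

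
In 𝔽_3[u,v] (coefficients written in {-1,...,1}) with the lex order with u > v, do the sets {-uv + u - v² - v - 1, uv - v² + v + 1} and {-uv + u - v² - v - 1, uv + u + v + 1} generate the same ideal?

For a fixed monomial order, each ideal has a unique reduced Gröbner basis; comparing bases decides equality.
Buchberger on the first generating set:
f_1 = -uv + u - v² - v - 1, LT = uv.
f_2 = uv - v² + v + 1, LT = uv.

S(f_1,f_2): lcm = uv. S = -u - v².
  leading term u: no divisor's leading term divides it; move -u to the remainder.
  leading term v²: no divisor's leading term divides it; move -v² to the remainder.
  remainder -u - v² ≠ 0; add g_3 = -u - v² to the basis.

S(f_1,g_3): lcm = uv. S = -u - v³ + v² + v + 1.
  leading term u: subtract (1)·g_3 from -u - v³ + v² + v + 1 → -v³ - v² + v + 1
  leading term v³: no divisor's leading term divides it; move -v³ to the remainder.
  leading term v²: no divisor's leading term divides it; move -v² to the remainder.
  leading term v: no divisor's leading term divides it; move v to the remainder.
  leading term 1: no divisor's leading term divides it; move 1 to the remainder.
  remainder -v³ - v² + v + 1 ≠ 0; add g_4 = -v³ - v² + v + 1 to the basis.

The other S-polynomials (S(f_2,g_3), S(f_1,g_4), S(f_2,g_4), S(g_3,g_4)) all reduce to 0 modulo the current basis, so we have a Gröbner basis.
Inter-reduce: drop elements whose leading term is divisible by another's, tail-reduce, and make monic.
Reduced Gröbner basis: {u + v², v³ + v² - v - 1}.

Buchberger on the second generating set:
h_1 = -uv + u - v² - v - 1, LT = uv.
h_2 = uv + u + v + 1, LT = uv.

S(h_1,h_2): lcm = uv. S = u + v².
  leading term u: no divisor's leading term divides it; move u to the remainder.
  leading term v²: no divisor's leading term divides it; move v² to the remainder.
  remainder u + v² ≠ 0; add k_3 = u + v² to the basis.

S(h_1,k_3): lcm = uv. S = -u - v³ + v² + v + 1.
  leading term u: subtract (-1)·k_3 from -u - v³ + v² + v + 1 → -v³ - v² + v + 1
  leading term v³: no divisor's leading term divides it; move -v³ to the remainder.
  leading term v²: no divisor's leading term divides it; move -v² to the remainder.
  leading term v: no divisor's leading term divides it; move v to the remainder.
  leading term 1: no divisor's leading term divides it; move 1 to the remainder.
  remainder -v³ - v² + v + 1 ≠ 0; add k_4 = -v³ - v² + v + 1 to the basis.

The other S-polynomials (S(h_2,k_3), S(h_1,k_4), S(h_2,k_4), S(k_3,k_4)) all reduce to 0 modulo the current basis, so we have a Gröbner basis.
Inter-reduce: drop elements whose leading term is divisible by another's, tail-reduce, and make monic.
Reduced Gröbner basis: {u + v², v³ + v² - v - 1}.

These coincide, so the ideals are equal.

Yes, the ideals are equal.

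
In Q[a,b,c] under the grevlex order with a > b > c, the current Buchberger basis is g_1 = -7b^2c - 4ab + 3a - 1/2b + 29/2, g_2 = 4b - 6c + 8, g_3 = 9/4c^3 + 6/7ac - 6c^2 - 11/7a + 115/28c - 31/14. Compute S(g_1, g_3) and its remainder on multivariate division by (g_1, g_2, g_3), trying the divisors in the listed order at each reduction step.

S(g_1, g_3) = -8/21ab^2c + 4/7abc^2 + 8/3b^2c^2 + 44/63ab^2 - 115/63b^2c - 3/7ac^2 + 1/14bc^2 + 62/63b^2 - 29/14c^2; remainder on division = 0.

lcm(LM(g_1), LM(g_3)) = b^2c^3.
S = (lcm/LT(g_1))·g_1 − (lcm/LT(g_3))·g_3 = -8/21ab^2c + 4/7abc^2 + 8/3b^2c^2 + 44/63ab^2 - 115/63b^2c - 3/7ac^2 + 1/14bc^2 + 62/63b^2 - 29/14c^2.
Reduce S modulo (g_1, g_2, g_3) in that order:
  leading term ab^2c: subtract (8/147a)·g_1 from -8/21ab^2c + 4/7abc^2 + 8/3b^2c^2 + 44/63ab^2 - 115/63b^2c - 3/7ac^2 + 1/14bc^2 + 62/63b^2 - 29/14c^2 → 4/7abc^2 + 8/3b^2c^2 + 32/147a^2b + 44/63ab^2 - 115/63b^2c - 3/7ac^2 + 1/14bc^2 - 8/49a^2 + 4/147ab + 62/63b^2 - 29/14c^2 - 116/147a
  leading term abc^2: subtract (1/7ac^2)·g_2 from 4/7abc^2 + 8/3b^2c^2 + 32/147a^2b + 44/63ab^2 - 115/63b^2c - 3/7ac^2 + 1/14bc^2 - 8/49a^2 + 4/147ab + 62/63b^2 - 29/14c^2 - 116/147a → 8/3b^2c^2 + 6/7ac^3 + 32/147a^2b + 44/63ab^2 - 115/63b^2c - 11/7ac^2 + 1/14bc^2 - 8/49a^2 + 4/147ab + 62/63b^2 - 29/14c^2 - 116/147a
  leading term b^2c^2: subtract (-8/21c)·g_1 from 8/3b^2c^2 + 6/7ac^3 + 32/147a^2b + 44/63ab^2 - 115/63b^2c - 11/7ac^2 + 1/14bc^2 - 8/49a^2 + 4/147ab + 62/63b^2 - 29/14c^2 - 116/147a → 6/7ac^3 + 32/147a^2b + 44/63ab^2 - 32/21abc - 115/63b^2c - 11/7ac^2 + 1/14bc^2 - 8/49a^2 + 4/147ab + 62/63b^2 + 8/7ac - 4/21bc - 29/14c^2 - 116/147a + 116/21c
  leading term ac^3: subtract (8/21a)·g_3 from 6/7ac^3 + 32/147a^2b + 44/63ab^2 - 32/21abc - 115/63b^2c - 11/7ac^2 + 1/14bc^2 - 8/49a^2 + 4/147ab + 62/63b^2 + 8/7ac - 4/21bc - 29/14c^2 - 116/147a + 116/21c → 32/147a^2b + 44/63ab^2 - 16/49a^2c - 32/21abc - 115/63b^2c + 5/7ac^2 + 1/14bc^2 + 64/147a^2 + 4/147ab + 62/63b^2 - 62/147ac - 4/21bc - 29/14c^2 + 8/147a + 116/21c
  leading term a^2b: subtract (8/147a^2)·g_2 from 32/147a^2b + 44/63ab^2 - 16/49a^2c - 32/21abc - 115/63b^2c + 5/7ac^2 + 1/14bc^2 + 64/147a^2 + 4/147ab + 62/63b^2 - 62/147ac - 4/21bc - 29/14c^2 + 8/147a + 116/21c → 44/63ab^2 - 32/21abc - 115/63b^2c + 5/7ac^2 + 1/14bc^2 + 4/147ab + 62/63b^2 - 62/147ac - 4/21bc - 29/14c^2 + 8/147a + 116/21c
  leading term ab^2: subtract (11/63ab)·g_2 from 44/63ab^2 - 32/21abc - 115/63b^2c + 5/7ac^2 + 1/14bc^2 + 4/147ab + 62/63b^2 - 62/147ac - 4/21bc - 29/14c^2 + 8/147a + 116/21c → -10/21abc - 115/63b^2c + 5/7ac^2 + 1/14bc^2 - 604/441ab + 62/63b^2 - 62/147ac - 4/21bc - 29/14c^2 + 8/147a + 116/21c
  leading term abc: subtract (-5/42ac)·g_2 from -10/21abc - 115/63b^2c + 5/7ac^2 + 1/14bc^2 - 604/441ab + 62/63b^2 - 62/147ac - 4/21bc - 29/14c^2 + 8/147a + 116/21c → -115/63b^2c + 1/14bc^2 - 604/441ab + 62/63b^2 + 26/49ac - 4/21bc - 29/14c^2 + 8/147a + 116/21c
  leading term b^2c: subtract (115/441)·g_1 from -115/63b^2c + 1/14bc^2 - 604/441ab + 62/63b^2 + 26/49ac - 4/21bc - 29/14c^2 + 8/147a + 116/21c → 1/14bc^2 - 16/49ab + 62/63b^2 + 26/49ac - 4/21bc - 29/14c^2 - 107/147a + 115/882b + 116/21c - 3335/882
  leading term bc^2: subtract (1/56c^2)·g_2 from 1/14bc^2 - 16/49ab + 62/63b^2 + 26/49ac - 4/21bc - 29/14c^2 - 107/147a + 115/882b + 116/21c - 3335/882 → 3/28c^3 - 16/49ab + 62/63b^2 + 26/49ac - 4/21bc - 31/14c^2 - 107/147a + 115/882b + 116/21c - 3335/882
  leading term c^3: subtract (1/21)·g_3 from 3/28c^3 - 16/49ab + 62/63b^2 + 26/49ac - 4/21bc - 31/14c^2 - 107/147a + 115/882b + 116/21c - 3335/882 → -16/49ab + 62/63b^2 + 24/49ac - 4/21bc - 27/14c^2 - 32/49a + 115/882b + 3133/588c - 1621/441
  leading term ab: subtract (-4/49a)·g_2 from -16/49ab + 62/63b^2 + 24/49ac - 4/21bc - 27/14c^2 - 32/49a + 115/882b + 3133/588c - 1621/441 → 62/63b^2 - 4/21bc - 27/14c^2 + 115/882b + 3133/588c - 1621/441
  leading term b^2: subtract (31/126b)·g_2 from 62/63b^2 - 4/21bc - 27/14c^2 + 115/882b + 3133/588c - 1621/441 → 9/7bc - 27/14c^2 - 1621/882b + 3133/588c - 1621/441
  leading term bc: subtract (9/28c)·g_2 from 9/7bc - 27/14c^2 - 1621/882b + 3133/588c - 1621/441 → -1621/882b + 1621/588c - 1621/441
  leading term b: subtract (-1621/3528)·g_2 from -1621/882b + 1621/588c - 1621/441 → 0
The remainder is 0, so this S-polynomial contributes no new basis element.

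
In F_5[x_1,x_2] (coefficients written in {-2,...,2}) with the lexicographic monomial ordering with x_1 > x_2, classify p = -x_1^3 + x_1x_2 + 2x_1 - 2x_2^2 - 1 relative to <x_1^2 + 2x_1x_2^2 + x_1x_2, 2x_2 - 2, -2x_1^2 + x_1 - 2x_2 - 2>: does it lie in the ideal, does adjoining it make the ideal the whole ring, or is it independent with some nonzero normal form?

-x_1^3 + x_1x_2 + 2x_1 - 2x_2^2 - 1 lies in I (it reduces to 0).

First compute the reduced Gröbner basis of I by Buchberger's algorithm.
f_1 = x_1^2 + 2x_1x_2^2 + x_1x_2, LT = x_1^2.
f_2 = 2x_2 - 2, LT = x_2.
f_3 = -2x_1^2 + x_1 - 2x_2 - 2, LT = x_1^2.

S(f_1,f_2): leading monomials are coprime, so the S-polynomial reduces to 0 (Buchberger's first criterion).
S(f_1,f_3): lcm = x_1^2. S = 2x_1x_2^2 + x_1x_2 - 2x_1 - x_2 - 1.
  leading term x_1x_2^2: subtract (x_1x_2)·f_2 from 2x_1x_2^2 + x_1x_2 - 2x_1 - x_2 - 1 → -2x_1x_2 - 2x_1 - x_2 - 1
  leading term x_1x_2: subtract (-x_1)·f_2 from -2x_1x_2 - 2x_1 - x_2 - 1 → x_1 - x_2 - 1
  leading term x_1: no divisor's leading term divides it; move x_1 to the remainder.
  leading term x_2: subtract (2)·f_2 from -x_2 - 1 → -2
  leading term 1: no divisor's leading term divides it; move -2 to the remainder.
  remainder x_1 - 2 ≠ 0; add h_4 = x_1 - 2 to the basis.

S(f_2,f_3): leading monomials are coprime, so the S-polynomial reduces to 0 (Buchberger's first criterion).
S(f_1,h_4): lcm = x_1^2. S = 2x_1x_2^2 + x_1x_2 + 2x_1.
  leading term x_1x_2^2: subtract (x_1x_2)·f_2 from 2x_1x_2^2 + x_1x_2 + 2x_1 → -2x_1x_2 + 2x_1
  leading term x_1x_2: subtract (-x_1)·f_2 from -2x_1x_2 + 2x_1 → 0
  remainder 0.

S(f_2,h_4): leading monomials are coprime, so the S-polynomial reduces to 0 (Buchberger's first criterion).
S(f_3,h_4): lcm = x_1^2. S = -x_1 + x_2 + 1.
  leading term x_1: subtract (-1)·h_4 from -x_1 + x_2 + 1 → x_2 - 1
  leading term x_2: subtract (-2)·f_2 from x_2 - 1 → 0
  remainder 0.

Every S-polynomial of the final basis reduces to 0, so we have a Gröbner basis.
Inter-reduce: drop elements whose leading term is divisible by another's, tail-reduce, and make monic.
Reduced Gröbner basis: {x_1 - 2, x_2 - 1}.
Label its elements g_1 = x_1 - 2, g_2 = x_2 - 1.

Reduce p = -x_1^3 + x_1x_2 + 2x_1 - 2x_2^2 - 1 modulo G:
  leading term x_1^3: subtract (-x_1^2)·g_1 from -x_1^3 + x_1x_2 + 2x_1 - 2x_2^2 - 1 → -2x_1^2 + x_1x_2 + 2x_1 - 2x_2^2 - 1
  leading term x_1^2: subtract (-2x_1)·g_1 from -2x_1^2 + x_1x_2 + 2x_1 - 2x_2^2 - 1 → x_1x_2 - 2x_1 - 2x_2^2 - 1
  leading term x_1x_2: subtract (x_2)·g_1 from x_1x_2 - 2x_1 - 2x_2^2 - 1 → -2x_1 - 2x_2^2 + 2x_2 - 1
  leading term x_1: subtract (-2)·g_1 from -2x_1 - 2x_2^2 + 2x_2 - 1 → -2x_2^2 + 2x_2
  leading term x_2^2: subtract (-2x_2)·g_2 from -2x_2^2 + 2x_2 → 0
  normal form = 0.
Since the normal form is 0, p ∈ I.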